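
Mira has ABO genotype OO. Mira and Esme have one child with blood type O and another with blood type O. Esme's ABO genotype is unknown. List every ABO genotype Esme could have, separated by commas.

AO, BO, OO

For each candidate genotype of Esme, check whether crossing it with OO can produce every observed child phenotype.
  AA → possible child types {A} ✗
  AB → possible child types {A, B} ✗
  AO → possible child types {O, A} ✓
  BB → possible child types {B} ✗
  BO → possible child types {O, B} ✓
  OO → possible child types {O} ✓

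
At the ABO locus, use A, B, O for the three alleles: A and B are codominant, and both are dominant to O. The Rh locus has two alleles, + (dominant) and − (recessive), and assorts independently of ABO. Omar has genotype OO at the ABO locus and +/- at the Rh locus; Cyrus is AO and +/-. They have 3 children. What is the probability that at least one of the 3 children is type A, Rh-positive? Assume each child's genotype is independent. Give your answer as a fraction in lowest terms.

ABO cross OO × AO → 1/2 O, 1/2 A.
Rh cross +/- × +/- → 3/4 Rh+, 1/4 Rh-; so P(type A, Rh-positive) = 1/2 × 3/4 = 3/8 per child.
P(none) = (5/8)^3 = 125/512; P(at least one) = 1 − 125/512 = 387/512.

387/512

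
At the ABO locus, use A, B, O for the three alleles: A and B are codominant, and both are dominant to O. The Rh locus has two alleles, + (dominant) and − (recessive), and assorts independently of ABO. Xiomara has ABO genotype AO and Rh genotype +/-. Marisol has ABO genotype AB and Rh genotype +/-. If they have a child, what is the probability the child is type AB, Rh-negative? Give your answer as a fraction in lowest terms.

ABO cross AO × AB → offspring phenotypes: 1/2 A, 1/4 B, 1/4 AB.
Rh cross +/- × +/- → 3/4 Rh+, 1/4 Rh-.
Independent loci: P(type AB, Rh-negative) = 1/4 × 1/4 = 1/16.

1/16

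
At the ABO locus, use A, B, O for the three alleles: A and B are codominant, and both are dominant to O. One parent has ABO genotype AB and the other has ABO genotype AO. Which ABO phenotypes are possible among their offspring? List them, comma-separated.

A, B, AB

Gametes from AB × AO give offspring ABO genotypes AA, AB, AO, BO, i.e. phenotypes A, B, AB.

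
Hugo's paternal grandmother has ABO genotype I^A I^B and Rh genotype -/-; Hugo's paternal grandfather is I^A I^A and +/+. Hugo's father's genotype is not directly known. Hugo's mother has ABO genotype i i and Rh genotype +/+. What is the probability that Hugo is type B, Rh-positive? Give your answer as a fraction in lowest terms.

1/4

Hugo's father's ABO genotype from I^A I^B × I^A I^A: 1/2 I^A I^A, 1/2 I^A I^B.
Crossing each possibility with the mother i i and summing P(type B): 1/2·0 + 1/2·1/2 = 1/4.
Similarly for Rh via the father's Rh distribution: P(Rh+) = 1.
Independent loci: 1/4 × 1 = 1/4.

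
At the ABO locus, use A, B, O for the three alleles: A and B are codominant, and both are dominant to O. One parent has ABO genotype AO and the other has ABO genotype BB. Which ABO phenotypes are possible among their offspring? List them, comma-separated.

Gametes from AO × BB give offspring ABO genotypes AB, BO, i.e. phenotypes B, AB.

B, AB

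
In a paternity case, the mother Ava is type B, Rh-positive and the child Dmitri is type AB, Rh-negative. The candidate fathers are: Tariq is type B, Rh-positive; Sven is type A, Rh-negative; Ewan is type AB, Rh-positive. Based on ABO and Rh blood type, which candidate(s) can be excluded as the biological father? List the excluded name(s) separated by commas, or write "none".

Tariq

A candidate is excluded only if no genotype consistent with his phenotype could produce a type AB, Rh-negative child with a type B, Rh-positive mother.
Tariq (type B, Rh+): no genotype consistent with that phenotype can produce a type-AB Rh- child with a type-B mother.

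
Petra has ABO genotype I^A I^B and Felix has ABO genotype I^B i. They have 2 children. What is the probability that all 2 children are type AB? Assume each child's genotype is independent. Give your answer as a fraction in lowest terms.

1/16

ABO cross I^A I^B × I^B i → 1/4 A, 1/2 B, 1/4 AB.
So P(type AB) = 1/4 per child.
All 2 independent: (1/4)^2 = 1/16.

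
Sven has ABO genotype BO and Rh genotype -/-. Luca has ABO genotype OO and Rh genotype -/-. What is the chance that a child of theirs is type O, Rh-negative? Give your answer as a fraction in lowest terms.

ABO cross BO × OO → offspring phenotypes: 1/2 O, 1/2 B.
Rh cross -/- × -/- → 1 Rh-.
Independent loci: P(type O, Rh-negative) = 1/2 × 1 = 1/2.

1/2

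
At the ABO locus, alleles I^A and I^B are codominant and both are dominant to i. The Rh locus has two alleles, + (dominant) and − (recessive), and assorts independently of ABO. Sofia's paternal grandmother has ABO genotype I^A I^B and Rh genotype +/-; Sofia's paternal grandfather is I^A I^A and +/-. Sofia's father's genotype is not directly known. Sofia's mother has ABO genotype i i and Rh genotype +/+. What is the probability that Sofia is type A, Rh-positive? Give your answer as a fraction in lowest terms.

Sofia's father's ABO genotype from I^A I^B × I^A I^A: 1/2 I^A I^A, 1/2 I^A I^B.
Crossing each possibility with the mother i i and summing P(type A): 1/2·1 + 1/2·1/2 = 3/4.
Similarly for Rh via the father's Rh distribution: P(Rh+) = 1.
Independent loci: 3/4 × 1 = 3/4.

3/4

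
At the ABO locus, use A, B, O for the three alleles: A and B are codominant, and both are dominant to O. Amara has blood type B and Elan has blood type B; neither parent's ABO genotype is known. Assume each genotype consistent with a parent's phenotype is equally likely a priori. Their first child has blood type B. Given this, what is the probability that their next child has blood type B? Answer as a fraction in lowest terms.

Possible genotypes: Amara ∈ {BB, BO}; Elan ∈ {BB, BO}.
Weight each parental genotype pair by prior × P(type-B child):
  BB × BB: posterior weight 4/15; P(next child type B) = 1.
  BB × BO: posterior weight 4/15; P(next child type B) = 1.
  BO × BB: posterior weight 4/15; P(next child type B) = 1.
  BO × BO: posterior weight 1/5; P(next child type B) = 3/4.
Weighted sum = 19/20.

19/20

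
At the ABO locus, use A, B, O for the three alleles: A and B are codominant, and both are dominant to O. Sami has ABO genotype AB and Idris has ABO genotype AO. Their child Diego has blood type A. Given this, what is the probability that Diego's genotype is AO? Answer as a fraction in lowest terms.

1/2

Cross AB × AO → 1/4 AA, 1/4 AB, 1/4 AO, 1/4 BO.
Type-A genotypes among offspring: AA (1/4), AO (1/4); total 1/2.
P(AO | type A) = (1/4) / (1/2) = 1/2.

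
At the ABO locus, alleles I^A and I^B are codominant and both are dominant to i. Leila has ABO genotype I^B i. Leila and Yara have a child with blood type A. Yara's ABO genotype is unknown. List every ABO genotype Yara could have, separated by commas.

I^A I^A, I^A I^B, I^A i

For each candidate genotype of Yara, check whether crossing it with I^B i can produce every observed child phenotype.
  I^A I^A → possible child types {A, AB} ✓
  I^A I^B → possible child types {A, B, AB} ✓
  I^A i → possible child types {O, A, B, AB} ✓
  I^B I^B → possible child types {B} ✗
  I^B i → possible child types {O, B} ✗
  i i → possible child types {O, B} ✗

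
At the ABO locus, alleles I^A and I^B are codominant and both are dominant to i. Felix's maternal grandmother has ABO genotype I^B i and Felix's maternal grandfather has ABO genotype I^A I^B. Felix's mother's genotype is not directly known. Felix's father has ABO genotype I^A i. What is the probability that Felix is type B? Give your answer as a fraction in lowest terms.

Felix's mother's ABO genotype from I^B i × I^A I^B: 1/4 I^A I^B, 1/4 I^A i, 1/4 I^B I^B, 1/4 I^B i.
Crossing each possibility with the father I^A i and summing P(type B): 1/4·1/4 + 1/4·0 + 1/4·1/2 + 1/4·1/4 = 1/4.

1/4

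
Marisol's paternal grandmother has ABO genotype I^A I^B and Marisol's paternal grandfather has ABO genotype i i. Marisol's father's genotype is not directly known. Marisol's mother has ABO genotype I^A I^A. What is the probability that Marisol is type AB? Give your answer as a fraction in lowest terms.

Marisol's father's ABO genotype from I^A I^B × i i: 1/2 I^A i, 1/2 I^B i.
Crossing each possibility with the mother I^A I^A and summing P(type AB): 1/2·0 + 1/2·1/2 = 1/4.

1/4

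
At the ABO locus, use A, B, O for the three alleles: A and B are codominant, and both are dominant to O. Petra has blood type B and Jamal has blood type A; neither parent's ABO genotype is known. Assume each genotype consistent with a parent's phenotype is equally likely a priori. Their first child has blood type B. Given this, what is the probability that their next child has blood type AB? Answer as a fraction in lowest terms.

5/12

Possible genotypes: Petra ∈ {BB, BO}; Jamal ∈ {AA, AO}.
Weight each parental genotype pair by prior × P(type-B child):
  BB × AO: posterior weight 2/3; P(next child type AB) = 1/2.
  BO × AO: posterior weight 1/3; P(next child type AB) = 1/4.
Weighted sum = 5/12.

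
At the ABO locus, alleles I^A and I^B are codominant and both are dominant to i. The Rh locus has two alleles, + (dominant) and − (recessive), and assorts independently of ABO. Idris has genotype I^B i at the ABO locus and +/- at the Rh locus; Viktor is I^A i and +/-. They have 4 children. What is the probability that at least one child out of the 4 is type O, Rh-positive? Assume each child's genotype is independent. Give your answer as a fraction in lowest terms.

ABO cross I^B i × I^A i → 1/4 O, 1/4 A, 1/4 B, 1/4 AB.
Rh cross +/- × +/- → 3/4 Rh+, 1/4 Rh-; so P(type O, Rh-positive) = 1/4 × 3/4 = 3/16 per child.
P(none) = (13/16)^4 = 28561/65536; P(at least one) = 1 − 28561/65536 = 36975/65536.

36975/65536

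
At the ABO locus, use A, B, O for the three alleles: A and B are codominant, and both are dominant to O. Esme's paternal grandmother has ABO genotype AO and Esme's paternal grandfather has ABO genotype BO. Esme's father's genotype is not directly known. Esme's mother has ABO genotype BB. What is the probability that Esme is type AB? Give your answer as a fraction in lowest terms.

1/4

Esme's father's ABO genotype from AO × BO: 1/4 AB, 1/4 AO, 1/4 BO, 1/4 OO.
Crossing each possibility with the mother BB and summing P(type AB): 1/4·1/2 + 1/4·1/2 + 1/4·0 + 1/4·0 = 1/4.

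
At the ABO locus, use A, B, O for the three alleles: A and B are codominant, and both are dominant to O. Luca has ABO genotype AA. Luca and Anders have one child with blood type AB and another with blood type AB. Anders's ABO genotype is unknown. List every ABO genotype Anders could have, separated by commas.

For each candidate genotype of Anders, check whether crossing it with AA can produce every observed child phenotype.
  AA → possible child types {A} ✗
  AB → possible child types {A, AB} ✓
  AO → possible child types {A} ✗
  BB → possible child types {AB} ✓
  BO → possible child types {A, AB} ✓
  OO → possible child types {A} ✗

AB, BB, BO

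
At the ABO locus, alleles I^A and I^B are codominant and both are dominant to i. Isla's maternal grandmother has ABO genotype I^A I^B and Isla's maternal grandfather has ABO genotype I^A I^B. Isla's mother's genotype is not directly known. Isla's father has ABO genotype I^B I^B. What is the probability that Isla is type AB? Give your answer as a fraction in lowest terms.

1/2

Isla's mother's ABO genotype from I^A I^B × I^A I^B: 1/4 I^A I^A, 1/2 I^A I^B, 1/4 I^B I^B.
Crossing each possibility with the father I^B I^B and summing P(type AB): 1/4·1 + 1/2·1/2 + 1/4·0 = 1/2.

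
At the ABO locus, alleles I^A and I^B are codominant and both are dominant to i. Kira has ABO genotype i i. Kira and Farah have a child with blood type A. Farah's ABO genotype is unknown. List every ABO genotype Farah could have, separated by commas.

For each candidate genotype of Farah, check whether crossing it with i i can produce every observed child phenotype.
  I^A I^A → possible child types {A} ✓
  I^A I^B → possible child types {A, B} ✓
  I^A i → possible child types {O, A} ✓
  I^B I^B → possible child types {B} ✗
  I^B i → possible child types {O, B} ✗
  i i → possible child types {O} ✗

I^A I^A, I^A I^B, I^A i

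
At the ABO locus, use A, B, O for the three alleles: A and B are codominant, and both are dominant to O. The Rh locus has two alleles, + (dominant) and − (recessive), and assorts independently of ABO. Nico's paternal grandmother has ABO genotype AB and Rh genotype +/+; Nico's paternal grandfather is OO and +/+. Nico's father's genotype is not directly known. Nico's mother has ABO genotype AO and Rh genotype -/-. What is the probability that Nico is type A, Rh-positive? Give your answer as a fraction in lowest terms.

Nico's father's ABO genotype from AB × OO: 1/2 AO, 1/2 BO.
Crossing each possibility with the mother AO and summing P(type A): 1/2·3/4 + 1/2·1/4 = 1/2.
Similarly for Rh via the father's Rh distribution: P(Rh+) = 1.
Independent loci: 1/2 × 1 = 1/2.

1/2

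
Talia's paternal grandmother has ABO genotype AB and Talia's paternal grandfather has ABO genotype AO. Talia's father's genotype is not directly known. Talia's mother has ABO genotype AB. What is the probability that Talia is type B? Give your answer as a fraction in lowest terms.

1/4

Talia's father's ABO genotype from AB × AO: 1/4 AA, 1/4 AB, 1/4 AO, 1/4 BO.
Crossing each possibility with the mother AB and summing P(type B): 1/4·0 + 1/4·1/4 + 1/4·1/4 + 1/4·1/2 = 1/4.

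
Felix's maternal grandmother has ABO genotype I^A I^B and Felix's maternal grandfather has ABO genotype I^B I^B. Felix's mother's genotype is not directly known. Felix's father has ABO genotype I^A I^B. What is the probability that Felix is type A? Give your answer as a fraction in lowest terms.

Felix's mother's ABO genotype from I^A I^B × I^B I^B: 1/2 I^A I^B, 1/2 I^B I^B.
Crossing each possibility with the father I^A I^B and summing P(type A): 1/2·1/4 + 1/2·0 = 1/8.

1/8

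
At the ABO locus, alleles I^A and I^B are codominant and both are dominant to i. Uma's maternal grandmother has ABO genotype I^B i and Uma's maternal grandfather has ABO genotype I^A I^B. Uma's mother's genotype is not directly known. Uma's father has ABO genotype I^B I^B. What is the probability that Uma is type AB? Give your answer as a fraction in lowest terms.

1/4

Uma's mother's ABO genotype from I^B i × I^A I^B: 1/4 I^A I^B, 1/4 I^A i, 1/4 I^B I^B, 1/4 I^B i.
Crossing each possibility with the father I^B I^B and summing P(type AB): 1/4·1/2 + 1/4·1/2 + 1/4·0 + 1/4·0 = 1/4.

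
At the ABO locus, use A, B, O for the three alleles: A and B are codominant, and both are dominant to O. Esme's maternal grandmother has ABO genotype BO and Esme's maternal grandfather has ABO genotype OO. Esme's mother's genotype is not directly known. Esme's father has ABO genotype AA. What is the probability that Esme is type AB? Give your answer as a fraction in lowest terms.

Esme's mother's ABO genotype from BO × OO: 1/2 BO, 1/2 OO.
Crossing each possibility with the father AA and summing P(type AB): 1/2·1/2 + 1/2·0 = 1/4.

1/4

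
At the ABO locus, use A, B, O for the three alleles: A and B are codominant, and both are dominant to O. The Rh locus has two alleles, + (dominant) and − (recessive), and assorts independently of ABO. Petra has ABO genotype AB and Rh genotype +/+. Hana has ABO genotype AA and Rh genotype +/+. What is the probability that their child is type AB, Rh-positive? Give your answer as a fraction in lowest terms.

ABO cross AB × AA → offspring phenotypes: 1/2 A, 1/2 AB.
Rh cross +/+ × +/+ → 1 Rh+.
Independent loci: P(type AB, Rh-positive) = 1/2 × 1 = 1/2.

1/2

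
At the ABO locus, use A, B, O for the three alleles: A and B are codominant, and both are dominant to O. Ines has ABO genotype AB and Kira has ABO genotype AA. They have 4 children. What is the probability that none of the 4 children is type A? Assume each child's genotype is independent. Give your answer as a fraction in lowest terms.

ABO cross AB × AA → 1/2 A, 1/2 AB.
So P(type A) = 1/2 per child.
P(not type A) = 1/2 for one child; (1/2)^4 = 1/16.

1/16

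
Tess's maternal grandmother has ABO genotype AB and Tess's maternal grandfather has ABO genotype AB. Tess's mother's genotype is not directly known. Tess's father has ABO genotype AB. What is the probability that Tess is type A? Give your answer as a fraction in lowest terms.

Tess's mother's ABO genotype from AB × AB: 1/4 AA, 1/2 AB, 1/4 BB.
Crossing each possibility with the father AB and summing P(type A): 1/4·1/2 + 1/2·1/4 + 1/4·0 = 1/4.

1/4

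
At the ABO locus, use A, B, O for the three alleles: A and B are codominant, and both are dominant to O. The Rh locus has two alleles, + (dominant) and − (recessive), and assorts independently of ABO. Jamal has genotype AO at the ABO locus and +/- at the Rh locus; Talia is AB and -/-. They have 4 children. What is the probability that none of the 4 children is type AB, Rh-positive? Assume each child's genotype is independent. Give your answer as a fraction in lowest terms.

2401/4096

ABO cross AO × AB → 1/2 A, 1/4 B, 1/4 AB.
Rh cross +/- × -/- → 1/2 Rh+, 1/2 Rh-; so P(type AB, Rh-positive) = 1/4 × 1/2 = 1/8 per child.
P(not type AB, Rh-positive) = 7/8 for one child; (7/8)^4 = 2401/4096.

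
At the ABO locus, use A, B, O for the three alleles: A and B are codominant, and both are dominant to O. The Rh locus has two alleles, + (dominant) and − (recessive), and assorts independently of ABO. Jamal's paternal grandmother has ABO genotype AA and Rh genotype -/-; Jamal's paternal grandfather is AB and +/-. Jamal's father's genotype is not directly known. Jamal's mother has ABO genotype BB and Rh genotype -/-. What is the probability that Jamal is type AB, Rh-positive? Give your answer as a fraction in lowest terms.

3/16

Jamal's father's ABO genotype from AA × AB: 1/2 AA, 1/2 AB.
Crossing each possibility with the mother BB and summing P(type AB): 1/2·1 + 1/2·1/2 = 3/4.
Similarly for Rh via the father's Rh distribution: P(Rh+) = 1/4.
Independent loci: 3/4 × 1/4 = 3/16.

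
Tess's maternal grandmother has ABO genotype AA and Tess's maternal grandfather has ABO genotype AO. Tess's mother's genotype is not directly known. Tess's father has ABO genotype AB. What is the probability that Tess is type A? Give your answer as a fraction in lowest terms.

1/2

Tess's mother's ABO genotype from AA × AO: 1/2 AA, 1/2 AO.
Crossing each possibility with the father AB and summing P(type A): 1/2·1/2 + 1/2·1/2 = 1/2.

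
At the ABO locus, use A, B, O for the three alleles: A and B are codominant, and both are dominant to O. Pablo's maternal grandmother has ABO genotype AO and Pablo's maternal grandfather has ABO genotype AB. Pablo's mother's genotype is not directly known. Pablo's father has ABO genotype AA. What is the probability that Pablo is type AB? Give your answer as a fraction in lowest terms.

1/4

Pablo's mother's ABO genotype from AO × AB: 1/4 AA, 1/4 AB, 1/4 AO, 1/4 BO.
Crossing each possibility with the father AA and summing P(type AB): 1/4·0 + 1/4·1/2 + 1/4·0 + 1/4·1/2 = 1/4.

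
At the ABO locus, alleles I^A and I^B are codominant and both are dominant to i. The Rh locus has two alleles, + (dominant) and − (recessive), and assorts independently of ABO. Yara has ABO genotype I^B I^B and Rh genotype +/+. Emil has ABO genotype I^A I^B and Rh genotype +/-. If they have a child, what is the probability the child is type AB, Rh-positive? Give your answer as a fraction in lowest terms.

1/2

ABO cross I^B I^B × I^A I^B → offspring phenotypes: 1/2 B, 1/2 AB.
Rh cross +/+ × +/- → 1 Rh+.
Independent loci: P(type AB, Rh-positive) = 1/2 × 1 = 1/2.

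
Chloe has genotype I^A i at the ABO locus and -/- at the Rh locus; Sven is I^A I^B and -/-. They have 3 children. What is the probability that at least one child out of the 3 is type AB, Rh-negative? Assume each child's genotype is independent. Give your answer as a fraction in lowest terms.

ABO cross I^A i × I^A I^B → 1/2 A, 1/4 B, 1/4 AB.
Rh cross -/- × -/- → 1 Rh-; so P(type AB, Rh-negative) = 1/4 × 1 = 1/4 per child.
P(none) = (3/4)^3 = 27/64; P(at least one) = 1 − 27/64 = 37/64.

37/64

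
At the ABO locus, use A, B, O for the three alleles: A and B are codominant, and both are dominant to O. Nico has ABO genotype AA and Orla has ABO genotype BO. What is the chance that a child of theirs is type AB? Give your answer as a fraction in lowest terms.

1/2

ABO cross AA × BO → offspring phenotypes: 1/2 A, 1/2 AB.
So P(type AB) = 1/2.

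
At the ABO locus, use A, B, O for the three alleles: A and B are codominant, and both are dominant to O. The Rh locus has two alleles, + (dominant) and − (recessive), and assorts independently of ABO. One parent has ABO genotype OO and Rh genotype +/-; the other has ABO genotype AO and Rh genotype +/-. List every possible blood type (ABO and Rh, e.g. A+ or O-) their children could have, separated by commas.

Gametes from OO × AO give offspring ABO genotypes AO, OO, i.e. phenotypes O, A.
Rh cross +/- × +/- → phenotypes Rh+, Rh-.
Combining independently: O+, O-, A+, A-.

O+, O-, A+, A-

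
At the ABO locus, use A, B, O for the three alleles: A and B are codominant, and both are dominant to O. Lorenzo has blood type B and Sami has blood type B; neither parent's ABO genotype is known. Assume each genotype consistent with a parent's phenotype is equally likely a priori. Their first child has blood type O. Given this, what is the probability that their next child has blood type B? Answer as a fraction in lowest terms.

Possible genotypes: Lorenzo ∈ {BB, BO}; Sami ∈ {BB, BO}.
Weight each parental genotype pair by prior × P(type-O child):
  BO × BO: posterior weight 1; P(next child type B) = 3/4.
Weighted sum = 3/4.

3/4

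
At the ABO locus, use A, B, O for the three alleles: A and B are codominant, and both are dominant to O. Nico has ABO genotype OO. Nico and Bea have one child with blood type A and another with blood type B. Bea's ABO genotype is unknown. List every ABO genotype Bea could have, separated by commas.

For each candidate genotype of Bea, check whether crossing it with OO can produce every observed child phenotype.
  AA → possible child types {A} ✗
  AB → possible child types {A, B} ✓
  AO → possible child types {O, A} ✗
  BB → possible child types {B} ✗
  BO → possible child types {O, B} ✗
  OO → possible child types {O} ✗

AB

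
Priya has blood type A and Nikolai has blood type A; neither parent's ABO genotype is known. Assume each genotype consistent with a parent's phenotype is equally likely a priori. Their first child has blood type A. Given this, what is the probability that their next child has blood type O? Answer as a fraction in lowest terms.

1/20

Possible genotypes: Priya ∈ {AA, AO}; Nikolai ∈ {AA, AO}.
Weight each parental genotype pair by prior × P(type-A child):
  AA × AA: posterior weight 4/15; P(next child type O) = 0.
  AA × AO: posterior weight 4/15; P(next child type O) = 0.
  AO × AA: posterior weight 4/15; P(next child type O) = 0.
  AO × AO: posterior weight 1/5; P(next child type O) = 1/4.
Weighted sum = 1/20.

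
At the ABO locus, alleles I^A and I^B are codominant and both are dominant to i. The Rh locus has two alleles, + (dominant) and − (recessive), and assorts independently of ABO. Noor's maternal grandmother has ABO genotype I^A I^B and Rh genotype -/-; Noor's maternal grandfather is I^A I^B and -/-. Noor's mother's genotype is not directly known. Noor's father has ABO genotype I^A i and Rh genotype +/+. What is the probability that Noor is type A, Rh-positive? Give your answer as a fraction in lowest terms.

1/2

Noor's mother's ABO genotype from I^A I^B × I^A I^B: 1/4 I^A I^A, 1/2 I^A I^B, 1/4 I^B I^B.
Crossing each possibility with the father I^A i and summing P(type A): 1/4·1 + 1/2·1/2 + 1/4·0 = 1/2.
Similarly for Rh via the mother's Rh distribution: P(Rh+) = 1.
Independent loci: 1/2 × 1 = 1/2.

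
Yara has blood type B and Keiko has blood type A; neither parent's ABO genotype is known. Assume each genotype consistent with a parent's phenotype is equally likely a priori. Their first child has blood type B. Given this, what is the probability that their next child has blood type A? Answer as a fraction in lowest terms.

Possible genotypes: Yara ∈ {BB, BO}; Keiko ∈ {AA, AO}.
Weight each parental genotype pair by prior × P(type-B child):
  BB × AO: posterior weight 2/3; P(next child type A) = 0.
  BO × AO: posterior weight 1/3; P(next child type A) = 1/4.
Weighted sum = 1/12.

1/12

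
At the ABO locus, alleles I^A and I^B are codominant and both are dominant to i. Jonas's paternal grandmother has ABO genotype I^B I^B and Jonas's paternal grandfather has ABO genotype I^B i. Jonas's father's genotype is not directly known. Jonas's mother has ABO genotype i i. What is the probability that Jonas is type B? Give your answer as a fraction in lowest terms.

3/4

Jonas's father's ABO genotype from I^B I^B × I^B i: 1/2 I^B I^B, 1/2 I^B i.
Crossing each possibility with the mother i i and summing P(type B): 1/2·1 + 1/2·1/2 = 3/4.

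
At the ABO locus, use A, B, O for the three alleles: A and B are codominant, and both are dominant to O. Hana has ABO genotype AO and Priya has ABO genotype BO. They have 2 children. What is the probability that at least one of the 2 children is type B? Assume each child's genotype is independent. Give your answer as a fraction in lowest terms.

7/16

ABO cross AO × BO → 1/4 O, 1/4 A, 1/4 B, 1/4 AB.
So P(type B) = 1/4 per child.
P(none) = (3/4)^2 = 9/16; P(at least one) = 1 − 9/16 = 7/16.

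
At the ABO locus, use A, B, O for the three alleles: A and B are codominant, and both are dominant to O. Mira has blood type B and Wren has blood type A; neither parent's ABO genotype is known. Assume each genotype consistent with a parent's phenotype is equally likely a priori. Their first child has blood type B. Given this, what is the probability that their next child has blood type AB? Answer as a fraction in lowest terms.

5/12

Possible genotypes: Mira ∈ {BB, BO}; Wren ∈ {AA, AO}.
Weight each parental genotype pair by prior × P(type-B child):
  BB × AO: posterior weight 2/3; P(next child type AB) = 1/2.
  BO × AO: posterior weight 1/3; P(next child type AB) = 1/4.
Weighted sum = 5/12.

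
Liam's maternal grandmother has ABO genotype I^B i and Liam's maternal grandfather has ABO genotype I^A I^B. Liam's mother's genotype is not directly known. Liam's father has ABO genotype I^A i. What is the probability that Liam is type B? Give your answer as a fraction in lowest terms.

Liam's mother's ABO genotype from I^B i × I^A I^B: 1/4 I^A I^B, 1/4 I^A i, 1/4 I^B I^B, 1/4 I^B i.
Crossing each possibility with the father I^A i and summing P(type B): 1/4·1/4 + 1/4·0 + 1/4·1/2 + 1/4·1/4 = 1/4.

1/4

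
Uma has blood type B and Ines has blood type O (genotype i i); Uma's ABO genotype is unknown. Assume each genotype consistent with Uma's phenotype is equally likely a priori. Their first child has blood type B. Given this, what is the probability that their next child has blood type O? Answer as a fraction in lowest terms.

1/6

Possible genotypes: Uma ∈ {I^B I^B, I^B i}; Ines ∈ {i i}.
Weight each parental genotype pair by prior × P(type-B child):
  I^B I^B × i i: posterior weight 2/3; P(next child type O) = 0.
  I^B i × i i: posterior weight 1/3; P(next child type O) = 1/2.
Weighted sum = 1/6.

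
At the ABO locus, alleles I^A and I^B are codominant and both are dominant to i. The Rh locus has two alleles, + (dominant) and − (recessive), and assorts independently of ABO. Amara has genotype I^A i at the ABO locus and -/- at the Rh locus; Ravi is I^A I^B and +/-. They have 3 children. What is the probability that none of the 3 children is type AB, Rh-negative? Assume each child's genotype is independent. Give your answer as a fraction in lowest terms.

ABO cross I^A i × I^A I^B → 1/2 A, 1/4 B, 1/4 AB.
Rh cross -/- × +/- → 1/2 Rh+, 1/2 Rh-; so P(type AB, Rh-negative) = 1/4 × 1/2 = 1/8 per child.
P(not type AB, Rh-negative) = 7/8 for one child; (7/8)^3 = 343/512.

343/512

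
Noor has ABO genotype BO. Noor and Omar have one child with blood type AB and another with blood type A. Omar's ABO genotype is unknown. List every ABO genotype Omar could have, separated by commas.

For each candidate genotype of Omar, check whether crossing it with BO can produce every observed child phenotype.
  AA → possible child types {A, AB} ✓
  AB → possible child types {A, B, AB} ✓
  AO → possible child types {O, A, B, AB} ✓
  BB → possible child types {B} ✗
  BO → possible child types {O, B} ✗
  OO → possible child types {O, B} ✗

AA, AB, AO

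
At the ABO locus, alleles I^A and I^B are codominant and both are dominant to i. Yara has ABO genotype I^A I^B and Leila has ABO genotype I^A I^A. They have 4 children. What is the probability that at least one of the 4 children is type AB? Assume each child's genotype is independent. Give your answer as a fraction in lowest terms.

15/16

ABO cross I^A I^B × I^A I^A → 1/2 A, 1/2 AB.
So P(type AB) = 1/2 per child.
P(none) = (1/2)^4 = 1/16; P(at least one) = 1 − 1/16 = 15/16.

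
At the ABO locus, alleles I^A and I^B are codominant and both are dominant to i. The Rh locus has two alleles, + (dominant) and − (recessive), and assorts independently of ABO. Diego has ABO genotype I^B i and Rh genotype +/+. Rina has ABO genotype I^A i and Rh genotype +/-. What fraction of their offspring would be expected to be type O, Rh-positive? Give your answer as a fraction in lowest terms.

1/4

ABO cross I^B i × I^A i → offspring phenotypes: 1/4 O, 1/4 A, 1/4 B, 1/4 AB.
Rh cross +/+ × +/- → 1 Rh+.
Independent loci: P(type O, Rh-positive) = 1/4 × 1 = 1/4.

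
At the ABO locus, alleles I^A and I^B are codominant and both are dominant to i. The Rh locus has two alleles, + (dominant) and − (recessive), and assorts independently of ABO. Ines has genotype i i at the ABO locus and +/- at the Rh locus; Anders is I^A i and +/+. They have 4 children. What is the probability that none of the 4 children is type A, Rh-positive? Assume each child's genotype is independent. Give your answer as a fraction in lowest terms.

1/16

ABO cross i i × I^A i → 1/2 O, 1/2 A.
Rh cross +/- × +/+ → 1 Rh+; so P(type A, Rh-positive) = 1/2 × 1 = 1/2 per child.
P(not type A, Rh-positive) = 1/2 for one child; (1/2)^4 = 1/16.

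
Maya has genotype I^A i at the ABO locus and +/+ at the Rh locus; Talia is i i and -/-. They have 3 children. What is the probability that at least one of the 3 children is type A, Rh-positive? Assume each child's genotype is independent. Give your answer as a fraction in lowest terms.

ABO cross I^A i × i i → 1/2 O, 1/2 A.
Rh cross +/+ × -/- → 1 Rh+; so P(type A, Rh-positive) = 1/2 × 1 = 1/2 per child.
P(none) = (1/2)^3 = 1/8; P(at least one) = 1 − 1/8 = 7/8.

7/8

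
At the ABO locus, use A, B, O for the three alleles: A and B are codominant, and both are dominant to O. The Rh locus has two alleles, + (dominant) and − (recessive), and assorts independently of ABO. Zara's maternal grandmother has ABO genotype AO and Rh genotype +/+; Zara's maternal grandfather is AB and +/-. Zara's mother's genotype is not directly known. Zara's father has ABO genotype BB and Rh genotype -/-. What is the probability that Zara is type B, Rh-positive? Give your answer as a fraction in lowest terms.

3/8

Zara's mother's ABO genotype from AO × AB: 1/4 AA, 1/4 AB, 1/4 AO, 1/4 BO.
Crossing each possibility with the father BB and summing P(type B): 1/4·0 + 1/4·1/2 + 1/4·1/2 + 1/4·1 = 1/2.
Similarly for Rh via the mother's Rh distribution: P(Rh+) = 3/4.
Independent loci: 1/2 × 3/4 = 3/8.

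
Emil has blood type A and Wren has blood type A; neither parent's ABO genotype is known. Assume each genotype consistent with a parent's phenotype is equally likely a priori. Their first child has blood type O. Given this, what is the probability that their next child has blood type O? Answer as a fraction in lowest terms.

Possible genotypes: Emil ∈ {AA, AO}; Wren ∈ {AA, AO}.
Weight each parental genotype pair by prior × P(type-O child):
  AO × AO: posterior weight 1; P(next child type O) = 1/4.
Weighted sum = 1/4.

1/4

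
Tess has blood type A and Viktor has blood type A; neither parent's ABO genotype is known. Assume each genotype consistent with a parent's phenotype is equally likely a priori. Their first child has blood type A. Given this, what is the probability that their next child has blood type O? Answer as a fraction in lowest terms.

1/20

Possible genotypes: Tess ∈ {AA, AO}; Viktor ∈ {AA, AO}.
Weight each parental genotype pair by prior × P(type-A child):
  AA × AA: posterior weight 4/15; P(next child type O) = 0.
  AA × AO: posterior weight 4/15; P(next child type O) = 0.
  AO × AA: posterior weight 4/15; P(next child type O) = 0.
  AO × AO: posterior weight 1/5; P(next child type O) = 1/4.
Weighted sum = 1/20.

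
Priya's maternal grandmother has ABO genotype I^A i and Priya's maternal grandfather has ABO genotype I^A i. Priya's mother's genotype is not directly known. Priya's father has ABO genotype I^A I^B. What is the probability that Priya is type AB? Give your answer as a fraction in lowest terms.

Priya's mother's ABO genotype from I^A i × I^A i: 1/4 I^A I^A, 1/2 I^A i, 1/4 i i.
Crossing each possibility with the father I^A I^B and summing P(type AB): 1/4·1/2 + 1/2·1/4 + 1/4·0 = 1/4.

1/4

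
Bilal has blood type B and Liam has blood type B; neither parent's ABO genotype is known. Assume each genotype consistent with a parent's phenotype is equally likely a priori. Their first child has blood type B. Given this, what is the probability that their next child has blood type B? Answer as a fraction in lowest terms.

Possible genotypes: Bilal ∈ {BB, BO}; Liam ∈ {BB, BO}.
Weight each parental genotype pair by prior × P(type-B child):
  BB × BB: posterior weight 4/15; P(next child type B) = 1.
  BB × BO: posterior weight 4/15; P(next child type B) = 1.
  BO × BB: posterior weight 4/15; P(next child type B) = 1.
  BO × BO: posterior weight 1/5; P(next child type B) = 3/4.
Weighted sum = 19/20.

19/20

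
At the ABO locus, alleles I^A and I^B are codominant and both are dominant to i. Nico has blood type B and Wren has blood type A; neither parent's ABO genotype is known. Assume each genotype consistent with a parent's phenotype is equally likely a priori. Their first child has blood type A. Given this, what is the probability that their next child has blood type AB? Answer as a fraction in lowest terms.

5/12

Possible genotypes: Nico ∈ {I^B I^B, I^B i}; Wren ∈ {I^A I^A, I^A i}.
Weight each parental genotype pair by prior × P(type-A child):
  I^B i × I^A I^A: posterior weight 2/3; P(next child type AB) = 1/2.
  I^B i × I^A i: posterior weight 1/3; P(next child type AB) = 1/4.
Weighted sum = 5/12.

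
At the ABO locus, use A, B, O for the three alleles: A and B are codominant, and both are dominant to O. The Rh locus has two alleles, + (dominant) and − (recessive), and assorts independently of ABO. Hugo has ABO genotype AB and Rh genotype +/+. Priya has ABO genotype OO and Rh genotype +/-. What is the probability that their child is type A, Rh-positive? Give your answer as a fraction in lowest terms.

ABO cross AB × OO → offspring phenotypes: 1/2 A, 1/2 B.
Rh cross +/+ × +/- → 1 Rh+.
Independent loci: P(type A, Rh-positive) = 1/2 × 1 = 1/2.

1/2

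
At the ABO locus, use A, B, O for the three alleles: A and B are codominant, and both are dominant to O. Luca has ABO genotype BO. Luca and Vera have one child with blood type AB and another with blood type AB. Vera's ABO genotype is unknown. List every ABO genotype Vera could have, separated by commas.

AA, AB, AO

For each candidate genotype of Vera, check whether crossing it with BO can produce every observed child phenotype.
  AA → possible child types {A, AB} ✓
  AB → possible child types {A, B, AB} ✓
  AO → possible child types {O, A, B, AB} ✓
  BB → possible child types {B} ✗
  BO → possible child types {O, B} ✗
  OO → possible child types {O, B} ✗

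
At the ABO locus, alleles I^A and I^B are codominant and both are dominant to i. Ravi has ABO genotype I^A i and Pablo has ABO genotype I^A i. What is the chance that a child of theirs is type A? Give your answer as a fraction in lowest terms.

3/4

ABO cross I^A i × I^A i → offspring phenotypes: 1/4 O, 3/4 A.
So P(type A) = 3/4.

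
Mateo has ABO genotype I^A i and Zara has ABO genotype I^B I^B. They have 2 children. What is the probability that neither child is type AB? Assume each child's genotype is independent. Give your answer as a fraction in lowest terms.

ABO cross I^A i × I^B I^B → 1/2 B, 1/2 AB.
So P(type AB) = 1/2 per child.
P(not type AB) = 1/2 for one child; (1/2)^2 = 1/4.

1/4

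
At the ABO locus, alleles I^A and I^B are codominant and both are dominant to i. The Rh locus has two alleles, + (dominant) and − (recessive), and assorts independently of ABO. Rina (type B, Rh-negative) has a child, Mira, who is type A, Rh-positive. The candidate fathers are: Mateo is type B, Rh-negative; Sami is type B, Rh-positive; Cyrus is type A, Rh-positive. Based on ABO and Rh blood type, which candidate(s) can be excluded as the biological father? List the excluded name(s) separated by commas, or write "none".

A candidate is excluded only if no genotype consistent with his phenotype could produce a type A, Rh-positive child with a type B, Rh-negative mother.
Mateo (type B, Rh-): no genotype consistent with that phenotype can produce a type-A Rh+ child with a type-B mother.
Sami (type B, Rh+): no genotype consistent with that phenotype can produce a type-A Rh+ child with a type-B mother.

Mateo, Sami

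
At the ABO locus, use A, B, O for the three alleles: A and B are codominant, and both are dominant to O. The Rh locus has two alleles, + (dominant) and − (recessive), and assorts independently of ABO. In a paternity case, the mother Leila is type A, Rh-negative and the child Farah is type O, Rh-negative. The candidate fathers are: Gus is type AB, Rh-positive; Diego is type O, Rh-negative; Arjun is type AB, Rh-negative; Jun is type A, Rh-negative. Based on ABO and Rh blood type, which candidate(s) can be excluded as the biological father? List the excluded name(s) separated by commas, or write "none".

A candidate is excluded only if no genotype consistent with his phenotype could produce a type O, Rh-negative child with a type A, Rh-negative mother.
Gus (type AB, Rh+): no genotype consistent with that phenotype can produce a type-O Rh- child with a type-A mother.
Arjun (type AB, Rh-): no genotype consistent with that phenotype can produce a type-O Rh- child with a type-A mother.

Gus, Arjun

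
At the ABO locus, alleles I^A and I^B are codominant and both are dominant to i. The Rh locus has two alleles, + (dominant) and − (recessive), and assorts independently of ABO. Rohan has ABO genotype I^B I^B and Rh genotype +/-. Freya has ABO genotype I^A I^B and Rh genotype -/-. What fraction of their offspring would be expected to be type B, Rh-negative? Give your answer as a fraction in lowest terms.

ABO cross I^B I^B × I^A I^B → offspring phenotypes: 1/2 B, 1/2 AB.
Rh cross +/- × -/- → 1/2 Rh+, 1/2 Rh-.
Independent loci: P(type B, Rh-negative) = 1/2 × 1/2 = 1/4.

1/4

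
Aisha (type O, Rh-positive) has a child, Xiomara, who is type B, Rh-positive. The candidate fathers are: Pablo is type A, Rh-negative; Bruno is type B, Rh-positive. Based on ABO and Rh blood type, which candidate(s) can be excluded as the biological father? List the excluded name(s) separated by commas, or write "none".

A candidate is excluded only if no genotype consistent with his phenotype could produce a type B, Rh-positive child with a type O, Rh-positive mother.
Pablo (type A, Rh-): no genotype consistent with that phenotype can produce a type-B Rh+ child with a type-O mother.

Pablo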